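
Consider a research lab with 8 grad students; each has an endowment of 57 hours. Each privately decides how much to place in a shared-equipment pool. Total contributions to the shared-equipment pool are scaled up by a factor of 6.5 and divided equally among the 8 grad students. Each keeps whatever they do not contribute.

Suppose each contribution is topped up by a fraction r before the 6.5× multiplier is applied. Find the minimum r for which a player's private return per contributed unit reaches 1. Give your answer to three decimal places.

With matching at rate r, one contributed unit becomes (1 + r) in the shared-equipment pool and returns 6.5 × (1 + r) / 8 to the contributor.
Setting this equal to 1: 1 + r = 8/6.5 = 1.2308.
So the minimum matching rate is r = 1.2308 − 1 = 0.231.

0.231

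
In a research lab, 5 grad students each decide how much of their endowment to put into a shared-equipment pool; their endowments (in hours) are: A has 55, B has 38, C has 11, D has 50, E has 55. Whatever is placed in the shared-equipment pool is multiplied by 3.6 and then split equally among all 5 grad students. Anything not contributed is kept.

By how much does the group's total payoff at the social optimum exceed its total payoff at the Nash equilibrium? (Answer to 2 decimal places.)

543.40 hours

The private return per contributed unit is 3.6/5 = 0.7200 < 1 for every player regardless of endowment, so the Nash equilibrium is zero contribution and the group total is Σ E_j = 55 + 38 + 11 + 50 + 55 = 209.
Each contributed unit returns 3.600 to the group, so the social optimum is full contribution by everyone: group total = 3.600 × 209 = 752.40.
Efficiency loss = (3.600 − 1) × 209 = 543.40.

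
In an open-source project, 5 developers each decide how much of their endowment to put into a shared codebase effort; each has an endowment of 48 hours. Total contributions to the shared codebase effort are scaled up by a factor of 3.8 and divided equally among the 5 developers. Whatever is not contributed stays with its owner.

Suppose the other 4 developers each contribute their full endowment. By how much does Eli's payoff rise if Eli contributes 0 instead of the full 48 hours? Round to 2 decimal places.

11.52 hours

Switching from a contribution of 48 to 0 lets Eli keep an extra 48 hours, but lowers the shared codebase effort by 48, which costs Eli their own share of that drop: 3.8/5 × 48 = 36.48.
Net gain = 48 − 36.48 = 11.52. The private return per contributed unit (0.7600) is below 1, so free-riding is indeed the best response regardless of what the others do.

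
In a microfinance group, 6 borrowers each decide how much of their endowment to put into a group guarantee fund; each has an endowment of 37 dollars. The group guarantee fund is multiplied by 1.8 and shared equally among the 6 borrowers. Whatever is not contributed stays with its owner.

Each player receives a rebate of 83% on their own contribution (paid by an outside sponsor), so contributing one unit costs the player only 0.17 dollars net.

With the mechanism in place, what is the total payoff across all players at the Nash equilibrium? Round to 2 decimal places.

583.86 dollars

Under the mechanism each unit contributed yields (1.8/6) / 0.17 = 1.7647 back to its contributor per unit of net cost, which exceeds 1, making full contribution the dominant choice for everyone.
So the Nash equilibrium is full contribution by all 6; the group earns 6 × (37 × 0.83 + 1.8 × 37) = 583.86.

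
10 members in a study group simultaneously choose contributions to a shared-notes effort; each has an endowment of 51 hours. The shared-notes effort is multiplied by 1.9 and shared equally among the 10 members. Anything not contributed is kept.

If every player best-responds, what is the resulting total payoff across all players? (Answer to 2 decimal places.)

Each contributed unit returns 1.9/10 = 0.1900 to its contributor — below 1 — so contributing 0 is dominant for every player. At the Nash equilibrium everyone keeps their 51, and the group total is 10 × 51 = 510.

510.00 hours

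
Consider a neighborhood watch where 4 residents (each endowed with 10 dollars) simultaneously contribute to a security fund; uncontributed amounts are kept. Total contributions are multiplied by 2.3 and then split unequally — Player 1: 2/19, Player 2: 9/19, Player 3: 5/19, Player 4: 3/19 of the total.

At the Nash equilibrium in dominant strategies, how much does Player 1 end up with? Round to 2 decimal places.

12.42 dollars

Player j's private return per contributed unit is 2.3 × (j's share). Contributing is weakly dominant for j when that share is at least 1/2.3 = 0.4348, and contributing 0 is dominant otherwise.
Only Player 2 (9/19) clears that bar, contributing 10; the remaining 3 contribute 0. Total contributed: 10.
Player 1 keeps 10 and receives 2.3 × 10 × 2/19 = 2.42 from the security fund, for a payoff of 12.42.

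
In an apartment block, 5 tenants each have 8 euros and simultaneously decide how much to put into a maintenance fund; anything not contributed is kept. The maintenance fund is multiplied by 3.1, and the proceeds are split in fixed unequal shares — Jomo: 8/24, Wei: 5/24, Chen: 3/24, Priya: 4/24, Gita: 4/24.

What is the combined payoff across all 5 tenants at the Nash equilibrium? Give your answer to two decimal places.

56.80 euros

For player j, contributing a unit is worthwhile iff 3.1 × (j's share) ≥ 1, i.e. iff j's share is at least 0.3226.
Jomo alone (share 8/24) is above the threshold, contributing 8; the remaining 4 contribute 0. Total contributed: 8.
The maintenance fund pays out 3.1 × 8 = 24.80 in total (split across the unequal shares, but the aggregate is all that matters for the group sum).
The 4 free-riders keep 8 each, adding 32. Group total = 32 + 24.80 = 56.80.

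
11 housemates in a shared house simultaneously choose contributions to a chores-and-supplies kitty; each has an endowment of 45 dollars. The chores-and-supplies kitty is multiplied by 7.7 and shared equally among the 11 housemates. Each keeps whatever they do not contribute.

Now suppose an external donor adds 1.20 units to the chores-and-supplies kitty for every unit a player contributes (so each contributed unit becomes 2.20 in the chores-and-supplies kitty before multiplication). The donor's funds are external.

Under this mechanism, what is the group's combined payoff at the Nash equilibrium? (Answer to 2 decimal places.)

The effective private return per unit is now 7.7 × 2.20 / 11 = 1.5400 > 1, so every player's dominant strategy flips to full contribution.
At the Nash equilibrium everyone contributes 45. Group total payoff = 7.7 × 2.20 × 495 = 8385.30.

8385.30 dollars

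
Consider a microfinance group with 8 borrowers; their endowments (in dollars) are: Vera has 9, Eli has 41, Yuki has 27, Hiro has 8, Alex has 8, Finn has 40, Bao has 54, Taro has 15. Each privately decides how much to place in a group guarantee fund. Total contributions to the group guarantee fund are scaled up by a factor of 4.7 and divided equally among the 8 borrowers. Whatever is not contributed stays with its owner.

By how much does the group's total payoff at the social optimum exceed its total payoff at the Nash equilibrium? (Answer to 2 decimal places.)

747.40 dollars

The private return per contributed unit is 4.7/8 = 0.5875 < 1 for every player regardless of endowment, so the Nash equilibrium is zero contribution and the group total is Σ E_j = 9 + 41 + 27 + 8 + 8 + 40 + 54 + 15 = 202.
Each contributed unit returns 4.700 to the group, so the social optimum is full contribution by everyone: group total = 4.700 × 202 = 949.40.
Efficiency loss = (4.700 − 1) × 202 = 747.40.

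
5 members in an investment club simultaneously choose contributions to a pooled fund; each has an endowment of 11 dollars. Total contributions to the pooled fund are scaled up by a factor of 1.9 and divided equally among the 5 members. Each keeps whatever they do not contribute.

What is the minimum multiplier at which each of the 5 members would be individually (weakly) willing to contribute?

5

A contributed unit returns (multiplier)/5 to its contributor.
This reaches 1 exactly when the multiplier is 5.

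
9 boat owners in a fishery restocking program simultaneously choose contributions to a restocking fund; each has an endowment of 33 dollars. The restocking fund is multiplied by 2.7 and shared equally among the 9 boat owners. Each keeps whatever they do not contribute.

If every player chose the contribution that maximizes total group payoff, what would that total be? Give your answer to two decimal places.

Each contributed unit returns 2.700 to the group as a whole (0.3000 to each of 9 players), which exceeds 1, so the social optimum is full contribution: group total = 2.700 × 297 = 801.90.

801.90 dollars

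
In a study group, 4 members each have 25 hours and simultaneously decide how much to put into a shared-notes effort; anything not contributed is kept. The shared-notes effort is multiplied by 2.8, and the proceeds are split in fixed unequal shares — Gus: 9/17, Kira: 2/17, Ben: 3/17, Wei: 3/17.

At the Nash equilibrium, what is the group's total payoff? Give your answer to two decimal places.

145.00 hours

Player j's private return per contributed unit is 2.8 × (j's share). Contributing is weakly dominant for j when that share is at least 1/2.8 = 0.3571, and contributing 0 is dominant otherwise.
Gus alone (share 9/17) is above the threshold, contributing 25; the remaining 3 contribute 0. Total contributed: 25.
The shared-notes effort pays out 2.8 × 25 = 70.00 in total (split across the unequal shares, but the aggregate is all that matters for the group sum).
The 3 free-riders keep 25 each, adding 75. Group total = 75 + 70.00 = 145.00.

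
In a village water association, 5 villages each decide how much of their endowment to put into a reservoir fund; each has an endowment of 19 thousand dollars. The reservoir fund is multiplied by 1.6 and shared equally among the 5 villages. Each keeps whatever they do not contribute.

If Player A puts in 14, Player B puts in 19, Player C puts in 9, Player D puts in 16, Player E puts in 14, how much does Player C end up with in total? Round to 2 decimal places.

Total contributed: 14 + 19 + 9 + 16 + 14 = 72.
Each receives 1.6 × 72 / 5 = 23.04 from the reservoir fund.
Player C keeps 19 − 9 = 10, so Player C's payoff is 10 + 23.04 = 33.04.

33.04 thousand dollars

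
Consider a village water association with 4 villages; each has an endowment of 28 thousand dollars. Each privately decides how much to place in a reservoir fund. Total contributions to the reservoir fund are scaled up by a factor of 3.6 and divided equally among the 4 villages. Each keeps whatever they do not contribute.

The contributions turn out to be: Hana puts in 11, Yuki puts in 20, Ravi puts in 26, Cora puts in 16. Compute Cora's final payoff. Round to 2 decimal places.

77.70 thousand dollars

Total contributed: 11 + 20 + 26 + 16 = 73.
Each receives 3.6 × 73 / 4 = 65.70 from the reservoir fund.
Cora keeps 28 − 16 = 12, so Cora's payoff is 12 + 65.70 = 77.70.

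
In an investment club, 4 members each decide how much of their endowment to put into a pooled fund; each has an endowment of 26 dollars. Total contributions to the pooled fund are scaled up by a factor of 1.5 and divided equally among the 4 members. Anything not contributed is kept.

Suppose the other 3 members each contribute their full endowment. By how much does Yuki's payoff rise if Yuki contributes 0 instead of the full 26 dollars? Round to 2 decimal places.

Switching from a contribution of 26 to 0 lets Yuki keep an extra 26 dollars, but lowers the pooled fund by 26, which costs Yuki their own share of that drop: 1.5/4 × 26 = 9.75.
Net gain = 26 − 9.75 = 16.25. The private return per contributed unit (0.3750) is below 1, so free-riding is indeed the best response regardless of what the others do.

16.25 dollars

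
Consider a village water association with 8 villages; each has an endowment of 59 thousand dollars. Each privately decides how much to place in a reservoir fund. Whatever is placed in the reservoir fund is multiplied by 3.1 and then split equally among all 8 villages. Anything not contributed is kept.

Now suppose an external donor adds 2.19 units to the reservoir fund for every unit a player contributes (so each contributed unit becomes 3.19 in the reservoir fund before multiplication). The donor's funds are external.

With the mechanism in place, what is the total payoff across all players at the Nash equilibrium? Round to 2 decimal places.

4667.61 thousand dollars

The effective private return per unit is now 3.1 × 3.19 / 8 = 1.2361 > 1, so every player's dominant strategy flips to full contribution.
So the Nash equilibrium is full contribution by all 8; the group earns 3.1 × 3.19 × 472 = 4667.61.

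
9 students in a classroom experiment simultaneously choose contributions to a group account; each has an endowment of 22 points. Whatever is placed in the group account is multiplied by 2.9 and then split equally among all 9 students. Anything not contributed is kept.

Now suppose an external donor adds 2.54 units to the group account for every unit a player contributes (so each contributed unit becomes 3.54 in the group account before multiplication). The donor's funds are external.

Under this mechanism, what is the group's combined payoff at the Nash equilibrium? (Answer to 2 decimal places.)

2032.67 points

With the mechanism, a contributed unit returns 2.9 × 3.54 / 9 = 1.1407 per unit of net cost to the contributor — now above 1 — so contributing fully is weakly dominant for every player.
So the Nash equilibrium is full contribution by all 9; the group earns 2.9 × 3.54 × 198 = 2032.67.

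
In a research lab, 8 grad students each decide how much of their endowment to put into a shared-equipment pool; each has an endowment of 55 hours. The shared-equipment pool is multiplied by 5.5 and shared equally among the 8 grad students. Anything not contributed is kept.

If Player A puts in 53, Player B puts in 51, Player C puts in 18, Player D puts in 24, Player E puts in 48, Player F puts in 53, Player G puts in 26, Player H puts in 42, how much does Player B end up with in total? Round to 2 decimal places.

Total contributed: 53 + 51 + 18 + 24 + 48 + 53 + 26 + 42 = 315.
Each receives 5.5 × 315 / 8 = 216.56 from the shared-equipment pool.
Player B keeps 55 − 51 = 4, so Player B's payoff is 4 + 216.56 = 220.56.

220.56 hours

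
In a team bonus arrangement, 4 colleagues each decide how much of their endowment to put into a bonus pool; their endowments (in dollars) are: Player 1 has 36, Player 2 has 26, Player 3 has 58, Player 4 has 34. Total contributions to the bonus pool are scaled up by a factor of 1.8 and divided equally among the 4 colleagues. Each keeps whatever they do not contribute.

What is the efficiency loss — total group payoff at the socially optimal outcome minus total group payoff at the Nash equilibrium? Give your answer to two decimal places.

The private return per contributed unit is 1.8/4 = 0.4500 < 1 for every player regardless of endowment, so the Nash equilibrium is zero contribution and the group total is Σ E_j = 36 + 26 + 58 + 34 = 154.
Each contributed unit returns 1.800 to the group, so the social optimum is full contribution by everyone: group total = 1.800 × 154 = 277.20.
Efficiency loss = (1.800 − 1) × 154 = 123.20.

123.20 dollars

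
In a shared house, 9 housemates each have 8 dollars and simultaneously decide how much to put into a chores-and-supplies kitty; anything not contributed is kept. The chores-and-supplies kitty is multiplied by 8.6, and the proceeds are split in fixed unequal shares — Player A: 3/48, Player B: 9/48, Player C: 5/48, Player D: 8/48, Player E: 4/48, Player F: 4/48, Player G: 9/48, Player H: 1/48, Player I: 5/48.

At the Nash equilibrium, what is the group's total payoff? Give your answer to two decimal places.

For player j, contributing a unit is worthwhile iff 8.6 × (j's share) ≥ 1, i.e. iff j's share is at least 0.1163.
Player B, Player D and Player G clear that bar, contributing 8 each; the remaining 6 contribute 0. Total contributed: 24.
The chores-and-supplies kitty pays out 8.6 × 24 = 206.40 in total (split across the unequal shares, but the aggregate is all that matters for the group sum).
The 6 free-riders keep 8 each, adding 48. Group total = 48 + 206.40 = 254.40.

254.40 dollars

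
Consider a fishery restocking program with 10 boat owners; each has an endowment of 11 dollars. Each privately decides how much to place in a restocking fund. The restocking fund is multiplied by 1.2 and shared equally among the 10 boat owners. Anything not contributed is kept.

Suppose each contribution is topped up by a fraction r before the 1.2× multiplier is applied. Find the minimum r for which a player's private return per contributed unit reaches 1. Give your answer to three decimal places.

7.333

With matching at rate r, one contributed unit becomes (1 + r) in the restocking fund and returns 1.2 × (1 + r) / 10 to the contributor.
Setting this equal to 1: 1 + r = 10/1.2 = 8.3333.
So the minimum matching rate is r = 8.3333 − 1 = 7.333.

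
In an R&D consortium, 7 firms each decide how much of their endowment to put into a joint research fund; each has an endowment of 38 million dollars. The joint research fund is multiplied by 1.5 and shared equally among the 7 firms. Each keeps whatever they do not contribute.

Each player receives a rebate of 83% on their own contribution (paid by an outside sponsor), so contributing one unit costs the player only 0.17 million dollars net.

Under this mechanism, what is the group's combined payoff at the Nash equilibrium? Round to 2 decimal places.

With the mechanism, a contributed unit returns (1.5/7) / 0.17 = 1.2605 per unit of net cost to the contributor — now above 1 — so contributing fully is weakly dominant for every player.
So the Nash equilibrium is full contribution by all 7; the group earns 7 × (38 × 0.83 + 1.5 × 38) = 619.78.

619.78 million dollars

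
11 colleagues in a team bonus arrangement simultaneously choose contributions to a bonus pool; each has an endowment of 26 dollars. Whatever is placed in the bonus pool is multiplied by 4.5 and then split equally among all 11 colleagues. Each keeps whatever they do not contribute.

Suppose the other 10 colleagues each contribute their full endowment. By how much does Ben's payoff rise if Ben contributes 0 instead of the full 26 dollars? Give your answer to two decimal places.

15.36 dollars

Switching from a contribution of 26 to 0 lets Ben keep an extra 26 dollars, but lowers the bonus pool by 26, which costs Ben their own share of that drop: 4.5/11 × 26 = 10.64.
Net gain = 26 − 10.64 = 15.36. The private return per contributed unit (0.4091) is below 1, so free-riding is indeed the best response regardless of what the others do.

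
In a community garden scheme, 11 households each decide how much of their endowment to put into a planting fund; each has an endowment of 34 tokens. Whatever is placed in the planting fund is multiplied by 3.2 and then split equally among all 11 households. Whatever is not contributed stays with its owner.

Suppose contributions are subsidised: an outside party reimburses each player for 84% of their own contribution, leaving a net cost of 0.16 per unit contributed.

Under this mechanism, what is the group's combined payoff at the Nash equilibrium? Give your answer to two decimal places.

The effective private return per unit is now (3.2/11) / 0.16 = 1.8182 > 1, so every player's dominant strategy flips to full contribution.
So the Nash equilibrium is full contribution by all 11; the group earns 11 × (34 × 0.84 + 3.2 × 34) = 1510.96.

1510.96 tokens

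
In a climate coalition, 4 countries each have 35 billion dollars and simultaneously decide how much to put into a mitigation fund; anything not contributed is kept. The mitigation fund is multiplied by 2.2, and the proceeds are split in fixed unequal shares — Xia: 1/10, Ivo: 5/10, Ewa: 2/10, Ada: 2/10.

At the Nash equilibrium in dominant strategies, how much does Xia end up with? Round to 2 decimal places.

42.70 billion dollars

Each unit j contributes comes back to j as 2.2 × (j's share), so j prefers to contribute only if that share exceeds 1/2.2 = 0.4545; otherwise keeping the unit dominates.
Ivo alone (share 5/10) is above the threshold, contributing 35; the remaining 3 contribute 0. Total contributed: 35.
Xia keeps 35 and receives 2.2 × 35 × 1/10 = 7.70 from the mitigation fund, for a payoff of 42.70.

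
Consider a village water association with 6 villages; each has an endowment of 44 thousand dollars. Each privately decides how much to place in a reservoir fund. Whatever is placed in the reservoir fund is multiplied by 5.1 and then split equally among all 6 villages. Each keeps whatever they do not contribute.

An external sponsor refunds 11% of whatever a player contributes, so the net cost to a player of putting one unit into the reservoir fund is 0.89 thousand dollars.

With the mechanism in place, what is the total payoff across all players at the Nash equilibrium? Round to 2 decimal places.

With the mechanism, a contributed unit returns (5.1/6) / 0.89 = 0.9551 per unit of net cost — still below 1 — so contributing 0 remains dominant for every player.
Everyone keeps their endowment and the group total is 6 × 44 = 264.

264.00 thousand dollars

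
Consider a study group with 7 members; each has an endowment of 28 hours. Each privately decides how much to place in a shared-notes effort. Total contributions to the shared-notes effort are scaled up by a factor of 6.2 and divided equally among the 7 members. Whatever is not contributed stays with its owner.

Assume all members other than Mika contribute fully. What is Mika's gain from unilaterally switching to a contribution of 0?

Switching from a contribution of 28 to 0 lets Mika keep an extra 28 hours, but lowers the shared-notes effort by 28, which costs Mika their own share of that drop: 6.2/7 × 28 = 24.80.
Net gain = 28 − 24.80 = 3.20. The private return per contributed unit (0.8857) is below 1, so free-riding is indeed the best response regardless of what the others do.

3.20 hours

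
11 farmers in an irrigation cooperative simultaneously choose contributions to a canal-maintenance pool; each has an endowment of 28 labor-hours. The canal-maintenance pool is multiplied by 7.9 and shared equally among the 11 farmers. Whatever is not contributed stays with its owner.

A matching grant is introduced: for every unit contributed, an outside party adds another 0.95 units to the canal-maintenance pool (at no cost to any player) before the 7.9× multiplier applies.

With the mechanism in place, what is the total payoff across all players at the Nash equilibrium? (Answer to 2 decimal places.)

With the mechanism, a contributed unit returns 7.9 × 1.95 / 11 = 1.4005 per unit of net cost to the contributor — now above 1 — so contributing fully is weakly dominant for every player.
So the Nash equilibrium is full contribution by all 11; the group earns 7.9 × 1.95 × 308 = 4744.74.

4744.74 labor-hours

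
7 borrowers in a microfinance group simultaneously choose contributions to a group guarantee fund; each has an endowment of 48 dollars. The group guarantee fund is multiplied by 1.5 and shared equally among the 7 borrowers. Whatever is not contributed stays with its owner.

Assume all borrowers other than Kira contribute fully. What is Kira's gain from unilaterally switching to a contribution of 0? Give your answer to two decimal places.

37.71 dollars

Switching from a contribution of 48 to 0 lets Kira keep an extra 48 dollars, but lowers the group guarantee fund by 48, which costs Kira their own share of that drop: 1.5/7 × 48 = 10.29.
Net gain = 48 − 10.29 = 37.71. The private return per contributed unit (0.2143) is below 1, so free-riding is indeed the best response regardless of what the others do.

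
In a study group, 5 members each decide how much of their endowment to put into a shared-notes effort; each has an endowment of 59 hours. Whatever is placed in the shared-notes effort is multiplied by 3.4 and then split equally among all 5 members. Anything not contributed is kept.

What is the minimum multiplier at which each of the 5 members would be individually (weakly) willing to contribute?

A contributed unit returns (multiplier)/5 to its contributor.
This reaches 1 exactly when the multiplier is 5.

5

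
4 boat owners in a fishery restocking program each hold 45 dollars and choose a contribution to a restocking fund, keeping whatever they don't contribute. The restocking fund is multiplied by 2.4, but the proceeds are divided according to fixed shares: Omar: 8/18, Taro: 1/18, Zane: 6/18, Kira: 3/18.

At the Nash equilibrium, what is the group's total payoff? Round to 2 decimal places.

Each unit j contributes comes back to j as 2.4 × (j's share), so j prefers to contribute only if that share exceeds 1/2.4 = 0.4167; otherwise keeping the unit dominates.
Only Omar (8/18) clears that bar, contributing 45; the remaining 3 contribute 0. Total contributed: 45.
The restocking fund pays out 2.4 × 45 = 108.00 in total (split across the unequal shares, but the aggregate is all that matters for the group sum).
The 3 free-riders keep 45 each, adding 135. Group total = 135 + 108.00 = 243.00.

243.00 dollars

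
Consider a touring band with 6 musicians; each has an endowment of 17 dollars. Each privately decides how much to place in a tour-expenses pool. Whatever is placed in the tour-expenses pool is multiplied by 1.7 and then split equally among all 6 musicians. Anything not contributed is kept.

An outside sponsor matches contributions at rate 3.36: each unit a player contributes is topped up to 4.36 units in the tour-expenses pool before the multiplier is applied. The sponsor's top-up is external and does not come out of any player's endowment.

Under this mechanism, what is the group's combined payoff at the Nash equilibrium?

With the mechanism, a contributed unit returns 1.7 × 4.36 / 6 = 1.2353 per unit of net cost to the contributor — now above 1 — so contributing fully is weakly dominant for every player.
So the Nash equilibrium is full contribution by all 6; the group earns 1.7 × 4.36 × 102 = 756.02.

756.02 dollars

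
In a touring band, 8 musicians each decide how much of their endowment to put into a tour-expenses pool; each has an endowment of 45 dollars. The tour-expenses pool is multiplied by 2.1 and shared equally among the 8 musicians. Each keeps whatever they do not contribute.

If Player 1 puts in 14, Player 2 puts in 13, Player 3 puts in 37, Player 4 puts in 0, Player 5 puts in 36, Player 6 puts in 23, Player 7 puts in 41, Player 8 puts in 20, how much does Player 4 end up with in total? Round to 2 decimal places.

Total contributed: 14 + 13 + 37 + 0 + 36 + 23 + 41 + 20 = 184.
Each receives 2.1 × 184 / 8 = 48.30 from the tour-expenses pool.
Player 4 keeps 45 − 0 = 45, so Player 4's payoff is 45 + 48.30 = 93.30.

93.30 dollars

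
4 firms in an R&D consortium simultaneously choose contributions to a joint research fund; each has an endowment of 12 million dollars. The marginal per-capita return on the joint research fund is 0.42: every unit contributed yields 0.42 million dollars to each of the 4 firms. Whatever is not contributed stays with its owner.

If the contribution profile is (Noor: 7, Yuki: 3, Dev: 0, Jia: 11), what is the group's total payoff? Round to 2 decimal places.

62.28 million dollars

Total contributed: 7 + 3 + 0 + 11 = 21; total kept: 4 × 12 − 21 = 27.
The joint research fund pays out 0.42 × 4 × 21 = 35.28 in aggregate.
Group total = 27 + 35.28 = 62.28.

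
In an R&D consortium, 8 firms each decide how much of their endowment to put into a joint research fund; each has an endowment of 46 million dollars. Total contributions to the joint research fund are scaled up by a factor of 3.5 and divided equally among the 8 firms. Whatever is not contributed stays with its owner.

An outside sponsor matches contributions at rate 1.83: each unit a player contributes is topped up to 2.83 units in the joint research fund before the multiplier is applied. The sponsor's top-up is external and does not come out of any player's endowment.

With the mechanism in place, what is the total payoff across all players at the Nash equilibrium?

3645.04 million dollars

Under the mechanism each unit contributed yields 3.5 × 2.83 / 8 = 1.2381 back to its contributor per unit of net cost, which exceeds 1, making full contribution the dominant choice for everyone.
So the Nash equilibrium is full contribution by all 8; the group earns 3.5 × 2.83 × 368 = 3645.04.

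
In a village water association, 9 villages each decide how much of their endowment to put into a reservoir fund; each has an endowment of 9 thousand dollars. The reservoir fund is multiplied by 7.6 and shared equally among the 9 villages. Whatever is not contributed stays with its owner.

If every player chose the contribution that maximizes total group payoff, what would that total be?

Each contributed unit returns 7.600 to the group as a whole (0.8444 to each of 9 players), which exceeds 1, so the social optimum is full contribution: group total = 7.600 × 81 = 615.60.

615.60 thousand dollars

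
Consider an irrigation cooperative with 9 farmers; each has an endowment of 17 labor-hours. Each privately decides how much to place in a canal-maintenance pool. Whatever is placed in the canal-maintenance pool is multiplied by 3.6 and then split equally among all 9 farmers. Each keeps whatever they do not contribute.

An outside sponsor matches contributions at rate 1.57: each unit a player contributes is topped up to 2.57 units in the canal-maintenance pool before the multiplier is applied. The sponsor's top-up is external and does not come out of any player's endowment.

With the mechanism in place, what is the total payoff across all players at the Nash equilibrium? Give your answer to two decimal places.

1415.56 labor-hours

Under the mechanism each unit contributed yields 3.6 × 2.57 / 9 = 1.0280 back to its contributor per unit of net cost, which exceeds 1, making full contribution the dominant choice for everyone.
So the Nash equilibrium is full contribution by all 9; the group earns 3.6 × 2.57 × 153 = 1415.56.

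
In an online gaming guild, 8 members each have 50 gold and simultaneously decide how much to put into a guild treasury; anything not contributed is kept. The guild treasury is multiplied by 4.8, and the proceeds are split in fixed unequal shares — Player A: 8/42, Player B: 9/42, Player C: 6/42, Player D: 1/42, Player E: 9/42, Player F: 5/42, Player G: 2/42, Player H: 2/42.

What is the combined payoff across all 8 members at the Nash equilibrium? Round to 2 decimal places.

780.00 gold

Player j's private return per contributed unit is 4.8 × (j's share). Contributing is weakly dominant for j when that share is at least 1/4.8 = 0.2083, and contributing 0 is dominant otherwise.
Player B and Player E clear that bar, contributing 50 each; the remaining 6 contribute 0. Total contributed: 100.
The guild treasury pays out 4.8 × 100 = 480.00 in total (split across the unequal shares, but the aggregate is all that matters for the group sum).
The 6 free-riders keep 50 each, adding 300. Group total = 300 + 480.00 = 780.00.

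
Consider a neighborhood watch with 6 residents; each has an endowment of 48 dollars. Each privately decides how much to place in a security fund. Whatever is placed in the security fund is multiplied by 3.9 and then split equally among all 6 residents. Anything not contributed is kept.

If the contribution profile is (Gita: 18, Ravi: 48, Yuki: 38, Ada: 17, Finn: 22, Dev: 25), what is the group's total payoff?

Total contributed: 18 + 48 + 38 + 17 + 22 + 25 = 168; total kept: 6 × 48 − 168 = 120.
The security fund pays out 3.9 × 168 = 655.20 in aggregate.
Group total = 120 + 655.20 = 775.20.

775.20 dollars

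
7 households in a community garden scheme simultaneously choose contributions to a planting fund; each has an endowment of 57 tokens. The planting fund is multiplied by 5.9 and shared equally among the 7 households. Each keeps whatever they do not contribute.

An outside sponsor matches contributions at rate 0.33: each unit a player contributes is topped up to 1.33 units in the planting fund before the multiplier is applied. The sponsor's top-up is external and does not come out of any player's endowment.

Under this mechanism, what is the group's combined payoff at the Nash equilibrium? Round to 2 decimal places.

3130.95 tokens

The effective private return per unit is now 5.9 × 1.33 / 7 = 1.1210 > 1, so every player's dominant strategy flips to full contribution.
So the Nash equilibrium is full contribution by all 7; the group earns 5.9 × 1.33 × 399 = 3130.95.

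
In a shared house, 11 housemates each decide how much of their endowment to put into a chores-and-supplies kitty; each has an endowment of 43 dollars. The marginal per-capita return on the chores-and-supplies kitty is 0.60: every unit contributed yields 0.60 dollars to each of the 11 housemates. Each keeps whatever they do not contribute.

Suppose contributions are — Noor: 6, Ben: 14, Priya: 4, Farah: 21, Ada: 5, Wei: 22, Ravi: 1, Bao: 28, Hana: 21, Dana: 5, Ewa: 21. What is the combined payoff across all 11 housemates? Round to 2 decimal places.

Total contributed: 6 + 14 + 4 + 21 + 5 + 22 + 1 + 28 + 21 + 5 + 21 = 148; total kept: 11 × 43 − 148 = 325.
The chores-and-supplies kitty pays out 0.60 × 11 × 148 = 976.80 in aggregate.
Group total = 325 + 976.80 = 1301.80.

1301.80 dollars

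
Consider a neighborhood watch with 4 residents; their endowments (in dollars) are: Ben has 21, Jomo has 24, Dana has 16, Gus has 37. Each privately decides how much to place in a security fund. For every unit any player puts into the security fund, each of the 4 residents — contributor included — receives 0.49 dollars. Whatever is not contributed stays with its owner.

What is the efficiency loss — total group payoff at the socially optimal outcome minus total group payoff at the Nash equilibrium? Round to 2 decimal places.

The private return per contributed unit is 0.49 < 1 for everyone, so the Nash equilibrium is zero contribution and the group total is Σ E_j = 21 + 24 + 16 + 37 = 98.
Each contributed unit returns 1.960 to the group, so the social optimum is full contribution by everyone: group total = 1.960 × 98 = 192.08.
Efficiency loss = (1.960 − 1) × 98 = 94.08.

94.08 dollars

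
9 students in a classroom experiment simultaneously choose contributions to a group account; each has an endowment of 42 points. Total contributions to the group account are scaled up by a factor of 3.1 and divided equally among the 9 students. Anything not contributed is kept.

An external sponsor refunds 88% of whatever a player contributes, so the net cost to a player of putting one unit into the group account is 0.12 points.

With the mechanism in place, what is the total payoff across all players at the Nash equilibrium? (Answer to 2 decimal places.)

1504.44 points

Under the mechanism each unit contributed yields (3.1/9) / 0.12 = 2.8704 back to its contributor per unit of net cost, which exceeds 1, making full contribution the dominant choice for everyone.
So the Nash equilibrium is full contribution by all 9; the group earns 9 × (42 × 0.88 + 3.1 × 42) = 1504.44.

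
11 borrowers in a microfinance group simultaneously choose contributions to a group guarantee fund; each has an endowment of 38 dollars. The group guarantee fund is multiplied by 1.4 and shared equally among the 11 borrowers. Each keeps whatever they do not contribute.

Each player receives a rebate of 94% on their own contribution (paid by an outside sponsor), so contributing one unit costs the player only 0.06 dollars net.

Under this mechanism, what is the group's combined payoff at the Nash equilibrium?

978.12 dollars

Under the mechanism each unit contributed yields (1.4/11) / 0.06 = 2.1212 back to its contributor per unit of net cost, which exceeds 1, making full contribution the dominant choice for everyone.
At the Nash equilibrium everyone contributes 38. Group total payoff = 11 × (38 × 0.94 + 1.4 × 38) = 978.12.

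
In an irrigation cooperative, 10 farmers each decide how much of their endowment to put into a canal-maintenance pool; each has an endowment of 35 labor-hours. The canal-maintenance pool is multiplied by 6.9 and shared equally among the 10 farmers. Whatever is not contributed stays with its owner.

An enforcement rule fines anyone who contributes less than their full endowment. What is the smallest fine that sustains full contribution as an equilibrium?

Given the others contribute fully, the best deviation is to contribute 0 (any partial contribution still incurs the fine and gives up units whose private return 0.6900 is below 1).
Deviating from 35 to 0 saves 35 labor-hours but forfeits the deviator's share of the drop in the canal-maintenance pool: 6.9/10 × 35 = 24.15.
So the deviation gain is 35 − 24.15 = 10.85, and the fine must be at least 10.85 labor-hours to wipe it out.

10.85 labor-hours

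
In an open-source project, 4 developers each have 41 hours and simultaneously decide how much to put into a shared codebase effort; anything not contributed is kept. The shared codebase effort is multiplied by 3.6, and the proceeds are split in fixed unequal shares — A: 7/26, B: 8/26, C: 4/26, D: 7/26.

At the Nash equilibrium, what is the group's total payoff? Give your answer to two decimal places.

270.60 hours

Each unit j contributes comes back to j as 3.6 × (j's share), so j prefers to contribute only if that share exceeds 1/3.6 = 0.2778; otherwise keeping the unit dominates.
B alone (share 8/26) is above the threshold, contributing 41; the remaining 3 contribute 0. Total contributed: 41.
The shared codebase effort pays out 3.6 × 41 = 147.60 in total (split across the unequal shares, but the aggregate is all that matters for the group sum).
The 3 free-riders keep 41 each, adding 123. Group total = 123 + 147.60 = 270.60.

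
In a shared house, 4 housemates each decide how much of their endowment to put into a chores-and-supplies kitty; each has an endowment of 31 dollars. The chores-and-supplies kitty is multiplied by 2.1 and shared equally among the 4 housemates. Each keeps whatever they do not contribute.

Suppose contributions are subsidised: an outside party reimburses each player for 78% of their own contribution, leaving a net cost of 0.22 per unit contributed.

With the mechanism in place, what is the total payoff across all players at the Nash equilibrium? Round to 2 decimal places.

357.12 dollars

Under the mechanism each unit contributed yields (2.1/4) / 0.22 = 2.3864 back to its contributor per unit of net cost, which exceeds 1, making full contribution the dominant choice for everyone.
At the Nash equilibrium everyone contributes 31. Group total payoff = 4 × (31 × 0.78 + 2.1 × 31) = 357.12.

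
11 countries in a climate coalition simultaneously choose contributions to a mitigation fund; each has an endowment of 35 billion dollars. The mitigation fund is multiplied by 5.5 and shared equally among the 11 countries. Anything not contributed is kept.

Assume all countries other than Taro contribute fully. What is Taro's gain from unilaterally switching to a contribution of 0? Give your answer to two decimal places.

Switching from a contribution of 35 to 0 lets Taro keep an extra 35 billion dollars, but lowers the mitigation fund by 35, which costs Taro their own share of that drop: 5.5/11 × 35 = 17.50.
Net gain = 35 − 17.50 = 17.50. The private return per contributed unit (0.5000) is below 1, so free-riding is indeed the best response regardless of what the others do.

17.50 billion dollars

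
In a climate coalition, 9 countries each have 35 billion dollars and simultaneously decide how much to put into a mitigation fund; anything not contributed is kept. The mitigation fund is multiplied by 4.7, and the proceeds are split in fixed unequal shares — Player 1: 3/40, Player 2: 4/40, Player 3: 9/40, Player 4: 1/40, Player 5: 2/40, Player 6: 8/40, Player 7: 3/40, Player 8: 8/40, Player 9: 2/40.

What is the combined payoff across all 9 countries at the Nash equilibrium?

444.50 billion dollars

Player j's private return per contributed unit is 4.7 × (j's share). Contributing is weakly dominant for j when that share is at least 1/4.7 = 0.2128, and contributing 0 is dominant otherwise.
Player 3 alone (share 9/40) is above the threshold, contributing 35; the remaining 8 contribute 0. Total contributed: 35.
The mitigation fund pays out 4.7 × 35 = 164.50 in total (split across the unequal shares, but the aggregate is all that matters for the group sum).
The 8 free-riders keep 35 each, adding 280. Group total = 280 + 164.50 = 444.50.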